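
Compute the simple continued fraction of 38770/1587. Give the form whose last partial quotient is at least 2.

[24; 2, 3, 17, 6, 2]

38770 = 24×1587 + 682
1587 = 2×682 + 223
682 = 3×223 + 13
223 = 17×13 + 2
13 = 6×2 + 1
2 = 2×1 + 0  (stop)
So 38770/1587 = [24; 2, 3, 17, 6, 2].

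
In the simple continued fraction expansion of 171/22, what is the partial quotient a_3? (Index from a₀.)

171 = 7·22 + 17   →  a_0 = 7
22 = 1·17 + 5   →  a_1 = 1
17 = 3·5 + 2   →  a_2 = 3
5 = 2·2 + 1   →  a_3 = 2

2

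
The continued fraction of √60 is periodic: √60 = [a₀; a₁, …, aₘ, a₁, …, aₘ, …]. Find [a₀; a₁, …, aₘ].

a₀ = ⌊√60⌋ = 7.

[7; 1, 2, 1, 14]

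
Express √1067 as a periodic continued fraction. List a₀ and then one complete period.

a₀ = ⌊√1067⌋ = 32.

[32; 1, 1, 1, 64]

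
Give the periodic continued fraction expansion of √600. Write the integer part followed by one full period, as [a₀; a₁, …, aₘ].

[24; 2, 48]

a₀ = ⌊√600⌋ = 24.
With m₀=0, d₀=1 and mₖ₊₁ = dₖaₖ − mₖ, dₖ₊₁ = (n − mₖ₊₁²)/dₖ, aₖ₊₁ = ⌊(a₀+mₖ₊₁)/dₖ₊₁⌋:
  k=1: m=24, d=24, a=2
  k=2: m=24, d=1, a=48
d=1 and a=2a₀=48 at k=2, so the next step gives (m, d) = (24, 24) again — its k=1 value — and the period has length 2.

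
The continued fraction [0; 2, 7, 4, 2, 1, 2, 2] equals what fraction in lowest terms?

600/1283

Using pₖ = aₖpₖ₋₁ + pₖ₋₂ and qₖ = aₖqₖ₋₁ + qₖ₋₂:
  k=0: a=0, p=0, q=1
  k=1: a=2, p=1, q=2
  k=2: a=7, p=7, q=15
  k=3: a=4, p=29, q=62
  k=4: a=2, p=65, q=139
  k=5: a=1, p=94, q=201
  k=6: a=2, p=253, q=541
  k=7: a=2, p=600, q=1283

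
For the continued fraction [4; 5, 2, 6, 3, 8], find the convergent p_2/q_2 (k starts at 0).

46/11

Using pₖ = aₖpₖ₋₁ + pₖ₋₂, qₖ = aₖqₖ₋₁ + qₖ₋₂ (with p₋₁=1, p₋₂=0, q₋₁=0, q₋₂=1):
  k=0: a=4, p=4, q=1
  k=1: a=5, p=21, q=5
  k=2: a=2, p=46, q=11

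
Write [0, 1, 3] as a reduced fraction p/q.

Using pₖ = aₖpₖ₋₁ + pₖ₋₂ and qₖ = aₖqₖ₋₁ + qₖ₋₂:
  k=0: a=0, p=0, q=1
  k=1: a=1, p=1, q=1
  k=2: a=3, p=3, q=4

3/4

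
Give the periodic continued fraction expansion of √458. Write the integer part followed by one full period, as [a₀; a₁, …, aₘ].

[21; 2, 2, 42]

a₀ = ⌊√458⌋ = 21.
With m₀=0, d₀=1 and mₖ₊₁ = dₖaₖ − mₖ, dₖ₊₁ = (n − mₖ₊₁²)/dₖ, aₖ₊₁ = ⌊(a₀+mₖ₊₁)/dₖ₊₁⌋:
  k=1: m=21, d=17, a=2
  k=2: m=13, d=17, a=2
  k=3: m=21, d=1, a=42
d=1 and a=2a₀=42 at k=3, so the next step gives (m, d) = (21, 17) again — its k=1 value — and the period has length 3.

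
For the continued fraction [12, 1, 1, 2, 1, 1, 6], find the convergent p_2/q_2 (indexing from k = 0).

25/2

Using pₖ = aₖpₖ₋₁ + pₖ₋₂, qₖ = aₖqₖ₋₁ + qₖ₋₂ (with p₋₁=1, p₋₂=0, q₋₁=0, q₋₂=1):
  k=0: a=12, p=12, q=1
  k=1: a=1, p=13, q=1
  k=2: a=1, p=25, q=2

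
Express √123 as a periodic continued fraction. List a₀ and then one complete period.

[11; 11, 22]

a₀ = ⌊√123⌋ = 11.
With m₀=0, d₀=1 and mₖ₊₁ = dₖaₖ − mₖ, dₖ₊₁ = (n − mₖ₊₁²)/dₖ, aₖ₊₁ = ⌊(a₀+mₖ₊₁)/dₖ₊₁⌋:
  k=1: m=11, d=2, a=11
  k=2: m=11, d=1, a=22
d=1 and a=2a₀=22 at k=2, so the next step gives (m, d) = (11, 2) again — its k=1 value — and the period has length 2.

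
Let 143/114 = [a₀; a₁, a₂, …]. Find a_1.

143 = 1·114 + 29   →  a_0 = 1
114 = 3·29 + 27   →  a_1 = 3

3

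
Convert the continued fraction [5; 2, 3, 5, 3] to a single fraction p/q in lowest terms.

641/118

Fold from the inside: start with 3/1.
  5 + 1/3 = 16/3
  3 + 3/16 = 51/16
  2 + 16/51 = 118/51
  5 + 51/118 = 641/118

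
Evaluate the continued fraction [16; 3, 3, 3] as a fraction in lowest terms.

Fold from the inside: start with 3/1.
  3 + 1/3 = 10/3
  3 + 3/10 = 33/10
  16 + 10/33 = 538/33

538/33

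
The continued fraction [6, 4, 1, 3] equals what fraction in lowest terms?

Using pₖ = aₖpₖ₋₁ + pₖ₋₂ and qₖ = aₖqₖ₋₁ + qₖ₋₂:
  k=0: a=6, p=6, q=1
  k=1: a=4, p=25, q=4
  k=2: a=1, p=31, q=5
  k=3: a=3, p=118, q=19

118/19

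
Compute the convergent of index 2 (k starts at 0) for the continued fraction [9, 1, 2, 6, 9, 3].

29/3

Using pₖ = aₖpₖ₋₁ + pₖ₋₂, qₖ = aₖqₖ₋₁ + qₖ₋₂ (with p₋₁=1, p₋₂=0, q₋₁=0, q₋₂=1):
  k=0: a=9, p=9, q=1
  k=1: a=1, p=10, q=1
  k=2: a=2, p=29, q=3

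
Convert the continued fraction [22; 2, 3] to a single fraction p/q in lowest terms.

Fold from the inside: start with 3/1.
  2 + 1/3 = 7/3
  22 + 3/7 = 157/7

157/7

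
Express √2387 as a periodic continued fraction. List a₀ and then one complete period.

[48; 1, 5, 1, 96]

a₀ = ⌊√2387⌋ = 48.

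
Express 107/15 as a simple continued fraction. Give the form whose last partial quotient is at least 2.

[7; 7, 2]

107 = 7·15 + 2
15 = 7·2 + 1
2 = 2·1 + 0  (stop)
So 107/15 = [7; 7, 2].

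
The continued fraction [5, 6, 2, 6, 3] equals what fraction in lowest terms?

Using pₖ = aₖpₖ₋₁ + pₖ₋₂ and qₖ = aₖqₖ₋₁ + qₖ₋₂:
  k=0: a=5, p=5, q=1
  k=1: a=6, p=31, q=6
  k=2: a=2, p=67, q=13
  k=3: a=6, p=433, q=84
  k=4: a=3, p=1366, q=265

1366/265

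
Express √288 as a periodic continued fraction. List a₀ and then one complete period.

a₀ = ⌊√288⌋ = 16.
With m₀=0, d₀=1 and mₖ₊₁ = dₖaₖ − mₖ, dₖ₊₁ = (n − mₖ₊₁²)/dₖ, aₖ₊₁ = ⌊(a₀+mₖ₊₁)/dₖ₊₁⌋:
  k=1: m=16, d=32, a=1
  k=2: m=16, d=1, a=32
d=1 and a=2a₀=32 at k=2, so the next step gives (m, d) = (16, 32) again — its k=1 value — and the period has length 2.

[16; 1, 32]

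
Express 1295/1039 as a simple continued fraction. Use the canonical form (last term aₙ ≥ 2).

1295 = 1*1039 + 256
1039 = 4*256 + 15
256 = 17*15 + 1
15 = 15*1 + 0  (stop)
So 1295/1039 = [1; 4, 17, 15].

[1; 4, 17, 15]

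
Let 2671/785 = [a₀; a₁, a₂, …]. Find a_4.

2671 = 3·785 + 316   →  a_0 = 3
785 = 2·316 + 153   →  a_1 = 2
316 = 2·153 + 10   →  a_2 = 2
153 = 15·10 + 3   →  a_3 = 15
10 = 3·3 + 1   →  a_4 = 3

3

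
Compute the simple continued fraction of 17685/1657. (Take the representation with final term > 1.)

17685 = 10×1657 + 1115
1657 = 1×1115 + 542
1115 = 2×542 + 31
542 = 17×31 + 15
31 = 2×15 + 1
15 = 15×1 + 0  (stop)
So 17685/1657 = [10; 1, 2, 17, 2, 15].

[10; 1, 2, 17, 2, 15]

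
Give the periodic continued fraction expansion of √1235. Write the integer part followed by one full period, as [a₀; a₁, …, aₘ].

a₀ = ⌊√1235⌋ = 35.
With m₀=0, d₀=1 and mₖ₊₁ = dₖaₖ − mₖ, dₖ₊₁ = (n − mₖ₊₁²)/dₖ, aₖ₊₁ = ⌊(a₀+mₖ₊₁)/dₖ₊₁⌋:
  k=1: m=35, d=10, a=7
  k=2: m=35, d=1, a=70
d=1 and a=2a₀=70 at k=2, so the next step gives (m, d) = (35, 10) again — its k=1 value — and the period has length 2.

[35; 7, 70]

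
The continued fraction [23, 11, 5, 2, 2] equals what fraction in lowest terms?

Fold from the inside: start with 2/1.
  2 + 1/2 = 5/2
  5 + 2/5 = 27/5
  11 + 5/27 = 302/27
  23 + 27/302 = 6973/302

6973/302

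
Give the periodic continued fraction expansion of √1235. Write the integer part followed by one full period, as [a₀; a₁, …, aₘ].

a₀ = ⌊√1235⌋ = 35.
With m₀=0, d₀=1 and mₖ₊₁ = dₖaₖ − mₖ, dₖ₊₁ = (n − mₖ₊₁²)/dₖ, aₖ₊₁ = ⌊(a₀+mₖ₊₁)/dₖ₊₁⌋:
  k=1: m=35, d=10, a=7
  k=2: m=35, d=1, a=70
d=1 and a=2a₀=70 at k=2, so the next step gives (m, d) = (35, 10) again — its k=1 value — and the period has length 2.

[35; 7, 70]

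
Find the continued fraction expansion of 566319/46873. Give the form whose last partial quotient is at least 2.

[12; 12, 5, 13, 19, 3]

566319 = 12×46873 + 3843
46873 = 12×3843 + 757
3843 = 5×757 + 58
757 = 13×58 + 3
58 = 19×3 + 1
3 = 3×1 + 0  (stop)
So 566319/46873 = [12; 12, 5, 13, 19, 3].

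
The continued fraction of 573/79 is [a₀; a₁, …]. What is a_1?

3

573 = 7·79 + 20   →  a_0 = 7
79 = 3·20 + 19   →  a_1 = 3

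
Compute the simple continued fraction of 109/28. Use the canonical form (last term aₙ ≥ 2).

109 = 3*28 + 25
28 = 1*25 + 3
25 = 8*3 + 1
3 = 3*1 + 0  (stop)
So 109/28 = [3; 1, 8, 3].

[3; 1, 8, 3]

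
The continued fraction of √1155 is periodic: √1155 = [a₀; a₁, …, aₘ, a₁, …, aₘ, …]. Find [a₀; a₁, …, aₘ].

a₀ = ⌊√1155⌋ = 33.
With m₀=0, d₀=1 and mₖ₊₁ = dₖaₖ − mₖ, dₖ₊₁ = (n − mₖ₊₁²)/dₖ, aₖ₊₁ = ⌊(a₀+mₖ₊₁)/dₖ₊₁⌋:
  k=1: m=33, d=66, a=1
  k=2: m=33, d=1, a=66
d=1 and a=2a₀=66 at k=2, so the next step gives (m, d) = (33, 66) again — its k=1 value — and the period has length 2.

[33; 1, 66]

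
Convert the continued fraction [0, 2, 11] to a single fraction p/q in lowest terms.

11/23

Fold from the inside: start with 11/1.
  2 + 1/11 = 23/11
  0 + 11/23 = 11/23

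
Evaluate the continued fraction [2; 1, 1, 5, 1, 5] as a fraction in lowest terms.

Fold from the inside: start with 5/1.
  1 + 1/5 = 6/5
  5 + 5/6 = 35/6
  1 + 6/35 = 41/35
  1 + 35/41 = 76/41
  2 + 41/76 = 193/76

193/76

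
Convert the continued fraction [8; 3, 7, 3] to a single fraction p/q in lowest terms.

574/69

Fold from the inside: start with 3/1.
  7 + 1/3 = 22/3
  3 + 3/22 = 69/22
  8 + 22/69 = 574/69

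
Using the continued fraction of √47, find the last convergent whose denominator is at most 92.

√47 = [6; 1, 5, 1, 12, …] (period length 4).
Convergents:
  p_0/q_0 = 6/1
  p_1/q_1 = 7/1
  p_2/q_2 = 41/6
  p_3/q_3 = 48/7
  p_4/q_4 = 617/90
  p_5/q_5 = 665/97
q_4 = 90 ≤ 92 < 97 = q_5, so the answer is 617/90.

617/90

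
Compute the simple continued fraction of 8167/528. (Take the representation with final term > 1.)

8167 = 15*528 + 247
528 = 2*247 + 34
247 = 7*34 + 9
34 = 3*9 + 7
9 = 1*7 + 2
7 = 3*2 + 1
2 = 2*1 + 0  (stop)
So 8167/528 = [15; 2, 7, 3, 1, 3, 2].

[15; 2, 7, 3, 1, 3, 2]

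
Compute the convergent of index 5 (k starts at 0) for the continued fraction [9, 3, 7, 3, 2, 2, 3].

3625/389

Using pₖ = aₖpₖ₋₁ + pₖ₋₂, qₖ = aₖqₖ₋₁ + qₖ₋₂ (with p₋₁=1, p₋₂=0, q₋₁=0, q₋₂=1):
  k=0: a=9, p=9, q=1
  k=1: a=3, p=28, q=3
  k=2: a=7, p=205, q=22
  k=3: a=3, p=643, q=69
  k=4: a=2, p=1491, q=160
  k=5: a=2, p=3625, q=389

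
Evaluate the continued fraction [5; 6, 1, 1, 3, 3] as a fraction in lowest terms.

Using pₖ = aₖpₖ₋₁ + pₖ₋₂ and qₖ = aₖqₖ₋₁ + qₖ₋₂:
  k=0: a=5, p=5, q=1
  k=1: a=6, p=31, q=6
  k=2: a=1, p=36, q=7
  k=3: a=1, p=67, q=13
  k=4: a=3, p=237, q=46
  k=5: a=3, p=778, q=151

778/151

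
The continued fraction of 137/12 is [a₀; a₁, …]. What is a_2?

2

137 = 11·12 + 5   →  a_0 = 11
12 = 2·5 + 2   →  a_1 = 2
5 = 2·2 + 1   →  a_2 = 2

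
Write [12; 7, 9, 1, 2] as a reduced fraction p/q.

Fold from the inside: start with 2/1.
  1 + 1/2 = 3/2
  9 + 2/3 = 29/3
  7 + 3/29 = 206/29
  12 + 29/206 = 2501/206

2501/206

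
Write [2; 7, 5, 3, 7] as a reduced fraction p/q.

Fold from the inside: start with 7/1.
  3 + 1/7 = 22/7
  5 + 7/22 = 117/22
  7 + 22/117 = 841/117
  2 + 117/841 = 1799/841

1799/841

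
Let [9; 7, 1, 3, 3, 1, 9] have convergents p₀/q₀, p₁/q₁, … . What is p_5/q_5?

1205/132

Using pₖ = aₖpₖ₋₁ + pₖ₋₂, qₖ = aₖqₖ₋₁ + qₖ₋₂ (with p₋₁=1, p₋₂=0, q₋₁=0, q₋₂=1):
  k=0: a=9, p=9, q=1
  k=1: a=7, p=64, q=7
  k=2: a=1, p=73, q=8
  k=3: a=3, p=283, q=31
  k=4: a=3, p=922, q=101
  k=5: a=1, p=1205, q=132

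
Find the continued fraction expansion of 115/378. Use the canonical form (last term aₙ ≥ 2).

115 = 0×378 + 115
378 = 3×115 + 33
115 = 3×33 + 16
33 = 2×16 + 1
16 = 16×1 + 0  (stop)
So 115/378 = [0; 3, 3, 2, 16].

[0; 3, 3, 2, 16]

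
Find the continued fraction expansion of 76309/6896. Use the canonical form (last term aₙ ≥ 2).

76309 = 11×6896 + 453
6896 = 15×453 + 101
453 = 4×101 + 49
101 = 2×49 + 3
49 = 16×3 + 1
3 = 3×1 + 0  (stop)
So 76309/6896 = [11; 15, 4, 2, 16, 3].

[11; 15, 4, 2, 16, 3]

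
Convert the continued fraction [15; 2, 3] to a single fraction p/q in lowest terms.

Fold from the inside: start with 3/1.
  2 + 1/3 = 7/3
  15 + 3/7 = 108/7

108/7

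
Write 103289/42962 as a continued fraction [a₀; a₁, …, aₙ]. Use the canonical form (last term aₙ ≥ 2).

[2; 2, 2, 9, 7, 3, 13, 3]

103289 = 2×42962 + 17365
42962 = 2×17365 + 8232
17365 = 2×8232 + 901
8232 = 9×901 + 123
901 = 7×123 + 40
123 = 3×40 + 3
40 = 13×3 + 1
3 = 3×1 + 0  (stop)
So 103289/42962 = [2; 2, 2, 9, 7, 3, 13, 3].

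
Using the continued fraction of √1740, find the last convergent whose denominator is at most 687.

√1740 = [41; 1, 2, 2, 20, 2, 2, 1, 82, …] (period length 8).
Convergents:
  p_0/q_0 = 41/1
  p_1/q_1 = 42/1
  p_2/q_2 = 125/3
  p_3/q_3 = 292/7
  p_4/q_4 = 5965/143
  p_5/q_5 = 12222/293
  p_6/q_6 = 30409/729
q_5 = 293 ≤ 687 < 729 = q_6, so the answer is 12222/293.

12222/293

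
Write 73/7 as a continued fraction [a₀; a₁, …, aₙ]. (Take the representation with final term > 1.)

73 = 10·7 + 3
7 = 2·3 + 1
3 = 3·1 + 0  (stop)
So 73/7 = [10; 2, 3].

[10; 2, 3]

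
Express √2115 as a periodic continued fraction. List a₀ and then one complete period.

[45; 1, 90]

a₀ = ⌊√2115⌋ = 45.
With m₀=0, d₀=1 and mₖ₊₁ = dₖaₖ − mₖ, dₖ₊₁ = (n − mₖ₊₁²)/dₖ, aₖ₊₁ = ⌊(a₀+mₖ₊₁)/dₖ₊₁⌋:
  k=1: m=45, d=90, a=1
  k=2: m=45, d=1, a=90
d=1 and a=2a₀=90 at k=2, so the next step gives (m, d) = (45, 90) again — its k=1 value — and the period has length 2.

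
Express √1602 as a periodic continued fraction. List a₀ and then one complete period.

a₀ = ⌊√1602⌋ = 40.
With m₀=0, d₀=1 and mₖ₊₁ = dₖaₖ − mₖ, dₖ₊₁ = (n − mₖ₊₁²)/dₖ, aₖ₊₁ = ⌊(a₀+mₖ₊₁)/dₖ₊₁⌋:
  k=1: m=40, d=2, a=40
  k=2: m=40, d=1, a=80
d=1 and a=2a₀=80 at k=2, so the next step gives (m, d) = (40, 2) again — its k=1 value — and the period has length 2.

[40; 40, 80]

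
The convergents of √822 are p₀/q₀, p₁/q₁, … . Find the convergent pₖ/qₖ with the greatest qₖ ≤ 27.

√822 = [28; 1, 2, 28, 2, 1, 56, …] (period length 6).
Convergents:
  p_0/q_0 = 28/1
  p_1/q_1 = 29/1
  p_2/q_2 = 86/3
  p_3/q_3 = 2437/85
q_2 = 3 ≤ 27 < 85 = q_3, so the answer is 86/3.

86/3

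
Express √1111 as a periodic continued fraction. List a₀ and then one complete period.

a₀ = ⌊√1111⌋ = 33.
With m₀=0, d₀=1 and mₖ₊₁ = dₖaₖ − mₖ, dₖ₊₁ = (n − mₖ₊₁²)/dₖ, aₖ₊₁ = ⌊(a₀+mₖ₊₁)/dₖ₊₁⌋:
  k=1: m=33, d=22, a=3
  k=2: m=33, d=1, a=66
d=1 and a=2a₀=66 at k=2, so the next step gives (m, d) = (33, 22) again — its k=1 value — and the period has length 2.

[33; 3, 66]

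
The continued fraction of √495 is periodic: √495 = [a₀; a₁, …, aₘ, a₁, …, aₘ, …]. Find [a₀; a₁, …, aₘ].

a₀ = ⌊√495⌋ = 22.
With m₀=0, d₀=1 and mₖ₊₁ = dₖaₖ − mₖ, dₖ₊₁ = (n − mₖ₊₁²)/dₖ, aₖ₊₁ = ⌊(a₀+mₖ₊₁)/dₖ₊₁⌋:
  k=1: m=22, d=11, a=4
  k=2: m=22, d=1, a=44
d=1 and a=2a₀=44 at k=2, so the next step gives (m, d) = (22, 11) again — its k=1 value — and the period has length 2.

[22; 4, 44]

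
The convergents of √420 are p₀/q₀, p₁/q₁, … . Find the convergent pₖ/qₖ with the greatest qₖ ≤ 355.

3361/164

√420 = [20; 2, 40, …] (period length 2).
Convergents:
  p_0/q_0 = 20/1
  p_1/q_1 = 41/2
  p_2/q_2 = 1660/81
  p_3/q_3 = 3361/164
  p_4/q_4 = 136100/6641
q_3 = 164 ≤ 355 < 6641 = q_4, so the answer is 3361/164.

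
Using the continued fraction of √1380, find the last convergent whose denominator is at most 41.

√1380 = [37; 6, 1, 2, 1, 6, 74, …] (period length 6).
Convergents:
  p_0/q_0 = 37/1
  p_1/q_1 = 223/6
  p_2/q_2 = 260/7
  p_3/q_3 = 743/20
  p_4/q_4 = 1003/27
  p_5/q_5 = 6761/182
q_4 = 27 ≤ 41 < 182 = q_5, so the answer is 1003/27.

1003/27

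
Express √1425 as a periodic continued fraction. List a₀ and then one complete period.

[37; 1, 2, 1, 74]

a₀ = ⌊√1425⌋ = 37.
With m₀=0, d₀=1 and mₖ₊₁ = dₖaₖ − mₖ, dₖ₊₁ = (n − mₖ₊₁²)/dₖ, aₖ₊₁ = ⌊(a₀+mₖ₊₁)/dₖ₊₁⌋:
  k=1: m=37, d=56, a=1
  k=2: m=19, d=19, a=2
  k=3: m=19, d=56, a=1
  k=4: m=37, d=1, a=74
d=1 and a=2a₀=74 at k=4, so the next step gives (m, d) = (37, 56) again — its k=1 value — and the period has length 4.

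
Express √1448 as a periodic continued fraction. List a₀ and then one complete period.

[38; 19, 76]

a₀ = ⌊√1448⌋ = 38.
With m₀=0, d₀=1 and mₖ₊₁ = dₖaₖ − mₖ, dₖ₊₁ = (n − mₖ₊₁²)/dₖ, aₖ₊₁ = ⌊(a₀+mₖ₊₁)/dₖ₊₁⌋:
  k=1: m=38, d=4, a=19
  k=2: m=38, d=1, a=76
d=1 and a=2a₀=76 at k=2, so the next step gives (m, d) = (38, 4) again — its k=1 value — and the period has length 2.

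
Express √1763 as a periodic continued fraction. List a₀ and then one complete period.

a₀ = ⌊√1763⌋ = 41.

[41; 1, 82]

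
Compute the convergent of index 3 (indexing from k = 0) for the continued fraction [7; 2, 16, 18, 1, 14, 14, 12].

4461/596

Using pₖ = aₖpₖ₋₁ + pₖ₋₂, qₖ = aₖqₖ₋₁ + qₖ₋₂ (with p₋₁=1, p₋₂=0, q₋₁=0, q₋₂=1):
  k=0: a=7, p=7, q=1
  k=1: a=2, p=15, q=2
  k=2: a=16, p=247, q=33
  k=3: a=18, p=4461, q=596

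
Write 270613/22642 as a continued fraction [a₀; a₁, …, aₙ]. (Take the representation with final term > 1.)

270613 = 11×22642 + 21551
22642 = 1×21551 + 1091
21551 = 19×1091 + 822
1091 = 1×822 + 269
822 = 3×269 + 15
269 = 17×15 + 14
15 = 1×14 + 1
14 = 14×1 + 0  (stop)
So 270613/22642 = [11; 1, 19, 1, 3, 17, 1, 14].

[11; 1, 19, 1, 3, 17, 1, 14]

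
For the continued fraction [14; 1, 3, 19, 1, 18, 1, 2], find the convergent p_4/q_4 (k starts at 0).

1195/81

Using pₖ = aₖpₖ₋₁ + pₖ₋₂, qₖ = aₖqₖ₋₁ + qₖ₋₂ (with p₋₁=1, p₋₂=0, q₋₁=0, q₋₂=1):
  k=0: a=14, p=14, q=1
  k=1: a=1, p=15, q=1
  k=2: a=3, p=59, q=4
  k=3: a=19, p=1136, q=77
  k=4: a=1, p=1195, q=81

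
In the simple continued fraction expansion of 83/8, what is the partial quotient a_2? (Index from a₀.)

83 = 10·8 + 3   →  a_0 = 10
8 = 2·3 + 2   →  a_1 = 2
3 = 1·2 + 1   →  a_2 = 1

1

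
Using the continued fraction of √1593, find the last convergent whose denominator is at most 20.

√1593 = [39; 1, 10, 2, 2, 2, 10, 1, 78, …] (period length 8).
Convergents:
  p_0/q_0 = 39/1
  p_1/q_1 = 40/1
  p_2/q_2 = 439/11
  p_3/q_3 = 918/23
q_2 = 11 ≤ 20 < 23 = q_3, so the answer is 439/11.

439/11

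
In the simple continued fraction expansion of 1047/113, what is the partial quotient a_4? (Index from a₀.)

3

1047 = 9·113 + 30   →  a_0 = 9
113 = 3·30 + 23   →  a_1 = 3
30 = 1·23 + 7   →  a_2 = 1
23 = 3·7 + 2   →  a_3 = 3
7 = 3·2 + 1   →  a_4 = 3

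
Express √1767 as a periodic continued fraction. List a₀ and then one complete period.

[42; 28, 84]

a₀ = ⌊√1767⌋ = 42.
With m₀=0, d₀=1 and mₖ₊₁ = dₖaₖ − mₖ, dₖ₊₁ = (n − mₖ₊₁²)/dₖ, aₖ₊₁ = ⌊(a₀+mₖ₊₁)/dₖ₊₁⌋:
  k=1: m=42, d=3, a=28
  k=2: m=42, d=1, a=84
d=1 and a=2a₀=84 at k=2, so the next step gives (m, d) = (42, 3) again — its k=1 value — and the period has length 2.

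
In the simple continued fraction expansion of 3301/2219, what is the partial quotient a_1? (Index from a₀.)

3301 = 1·2219 + 1082   →  a_0 = 1
2219 = 2·1082 + 55   →  a_1 = 2

2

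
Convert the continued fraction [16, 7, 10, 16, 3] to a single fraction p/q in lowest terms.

Fold from the inside: start with 3/1.
  16 + 1/3 = 49/3
  10 + 3/49 = 493/49
  7 + 49/493 = 3500/493
  16 + 493/3500 = 56493/3500

56493/3500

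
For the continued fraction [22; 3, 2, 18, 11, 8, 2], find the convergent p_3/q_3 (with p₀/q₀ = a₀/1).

2875/129

Using pₖ = aₖpₖ₋₁ + pₖ₋₂, qₖ = aₖqₖ₋₁ + qₖ₋₂ (with p₋₁=1, p₋₂=0, q₋₁=0, q₋₂=1):
  k=0: a=22, p=22, q=1
  k=1: a=3, p=67, q=3
  k=2: a=2, p=156, q=7
  k=3: a=18, p=2875, q=129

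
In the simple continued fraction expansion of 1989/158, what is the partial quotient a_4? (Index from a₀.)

3

1989 = 12·158 + 93   →  a_0 = 12
158 = 1·93 + 65   →  a_1 = 1
93 = 1·65 + 28   →  a_2 = 1
65 = 2·28 + 9   →  a_3 = 2
28 = 3·9 + 1   →  a_4 = 3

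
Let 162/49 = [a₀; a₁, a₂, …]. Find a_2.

3

162 = 3·49 + 15   →  a_0 = 3
49 = 3·15 + 4   →  a_1 = 3
15 = 3·4 + 3   →  a_2 = 3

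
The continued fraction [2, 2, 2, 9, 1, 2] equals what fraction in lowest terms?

363/151

Using pₖ = aₖpₖ₋₁ + pₖ₋₂ and qₖ = aₖqₖ₋₁ + qₖ₋₂:
  k=0: a=2, p=2, q=1
  k=1: a=2, p=5, q=2
  k=2: a=2, p=12, q=5
  k=3: a=9, p=113, q=47
  k=4: a=1, p=125, q=52
  k=5: a=2, p=363, q=151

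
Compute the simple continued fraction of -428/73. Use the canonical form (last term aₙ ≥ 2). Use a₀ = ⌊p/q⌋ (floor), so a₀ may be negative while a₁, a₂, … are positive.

-428 = -6·73 + 10
73 = 7·10 + 3
10 = 3·3 + 1
3 = 3·1 + 0  (stop)
So -428/73 = [-6; 7, 3, 3].

[-6; 7, 3, 3]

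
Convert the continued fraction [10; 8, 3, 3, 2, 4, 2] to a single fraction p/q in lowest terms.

Using pₖ = aₖpₖ₋₁ + pₖ₋₂ and qₖ = aₖqₖ₋₁ + qₖ₋₂:
  k=0: a=10, p=10, q=1
  k=1: a=8, p=81, q=8
  k=2: a=3, p=253, q=25
  k=3: a=3, p=840, q=83
  k=4: a=2, p=1933, q=191
  k=5: a=4, p=8572, q=847
  k=6: a=2, p=19077, q=1885

19077/1885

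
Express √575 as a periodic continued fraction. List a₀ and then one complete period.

[23; 1, 46]

a₀ = ⌊√575⌋ = 23.
With m₀=0, d₀=1 and mₖ₊₁ = dₖaₖ − mₖ, dₖ₊₁ = (n − mₖ₊₁²)/dₖ, aₖ₊₁ = ⌊(a₀+mₖ₊₁)/dₖ₊₁⌋:
  k=1: m=23, d=46, a=1
  k=2: m=23, d=1, a=46
d=1 and a=2a₀=46 at k=2, so the next step gives (m, d) = (23, 46) again — its k=1 value — and the period has length 2.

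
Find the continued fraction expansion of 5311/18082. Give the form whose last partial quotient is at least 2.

5311 = 0*18082 + 5311
18082 = 3*5311 + 2149
5311 = 2*2149 + 1013
2149 = 2*1013 + 123
1013 = 8*123 + 29
123 = 4*29 + 7
29 = 4*7 + 1
7 = 7*1 + 0  (stop)
So 5311/18082 = [0; 3, 2, 2, 8, 4, 4, 7].

[0; 3, 2, 2, 8, 4, 4, 7]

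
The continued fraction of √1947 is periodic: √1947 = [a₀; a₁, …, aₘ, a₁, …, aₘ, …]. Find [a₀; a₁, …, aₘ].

[44; 8, 88]

a₀ = ⌊√1947⌋ = 44.
With m₀=0, d₀=1 and mₖ₊₁ = dₖaₖ − mₖ, dₖ₊₁ = (n − mₖ₊₁²)/dₖ, aₖ₊₁ = ⌊(a₀+mₖ₊₁)/dₖ₊₁⌋:
  k=1: m=44, d=11, a=8
  k=2: m=44, d=1, a=88
d=1 and a=2a₀=88 at k=2, so the next step gives (m, d) = (44, 11) again — its k=1 value — and the period has length 2.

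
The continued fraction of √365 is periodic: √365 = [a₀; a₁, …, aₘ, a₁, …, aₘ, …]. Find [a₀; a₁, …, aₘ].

a₀ = ⌊√365⌋ = 19.
With m₀=0, d₀=1 and mₖ₊₁ = dₖaₖ − mₖ, dₖ₊₁ = (n − mₖ₊₁²)/dₖ, aₖ₊₁ = ⌊(a₀+mₖ₊₁)/dₖ₊₁⌋:
  k=1: m=19, d=4, a=9
  k=2: m=17, d=19, a=1
  k=3: m=2, d=19, a=1
  k=4: m=17, d=4, a=9
  k=5: m=19, d=1, a=38
d=1 and a=2a₀=38 at k=5, so the next step gives (m, d) = (19, 4) again — its k=1 value — and the period has length 5.

[19; 9, 1, 1, 9, 38]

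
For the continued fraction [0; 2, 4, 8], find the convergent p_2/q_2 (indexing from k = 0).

Using pₖ = aₖpₖ₋₁ + pₖ₋₂, qₖ = aₖqₖ₋₁ + qₖ₋₂ (with p₋₁=1, p₋₂=0, q₋₁=0, q₋₂=1):
  k=0: a=0, p=0, q=1
  k=1: a=2, p=1, q=2
  k=2: a=4, p=4, q=9

4/9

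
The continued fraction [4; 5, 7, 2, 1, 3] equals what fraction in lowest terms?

1745/416

Fold from the inside: start with 3/1.
  1 + 1/3 = 4/3
  2 + 3/4 = 11/4
  7 + 4/11 = 81/11
  5 + 11/81 = 416/81
  4 + 81/416 = 1745/416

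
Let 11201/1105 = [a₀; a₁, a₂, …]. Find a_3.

11201 = 10·1105 + 151   →  a_0 = 10
1105 = 7·151 + 48   →  a_1 = 7
151 = 3·48 + 7   →  a_2 = 3
48 = 6·7 + 6   →  a_3 = 6

6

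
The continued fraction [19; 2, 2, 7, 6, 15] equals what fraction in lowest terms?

Using pₖ = aₖpₖ₋₁ + pₖ₋₂ and qₖ = aₖqₖ₋₁ + qₖ₋₂:
  k=0: a=19, p=19, q=1
  k=1: a=2, p=39, q=2
  k=2: a=2, p=97, q=5
  k=3: a=7, p=718, q=37
  k=4: a=6, p=4405, q=227
  k=5: a=15, p=66793, q=3442

66793/3442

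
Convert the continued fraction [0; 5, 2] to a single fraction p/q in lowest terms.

Fold from the inside: start with 2/1.
  5 + 1/2 = 11/2
  0 + 2/11 = 2/11

2/11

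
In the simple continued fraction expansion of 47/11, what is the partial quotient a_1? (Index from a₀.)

3

47 = 4·11 + 3   →  a_0 = 4
11 = 3·3 + 2   →  a_1 = 3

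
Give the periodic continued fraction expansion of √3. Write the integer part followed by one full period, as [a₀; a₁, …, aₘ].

[1; 1, 2]

a₀ = ⌊√3⌋ = 1.
With m₀=0, d₀=1 and mₖ₊₁ = dₖaₖ − mₖ, dₖ₊₁ = (n − mₖ₊₁²)/dₖ, aₖ₊₁ = ⌊(a₀+mₖ₊₁)/dₖ₊₁⌋:
  k=1: m=1, d=2, a=1
  k=2: m=1, d=1, a=2
d=1 and a=2a₀=2 at k=2, so the next step gives (m, d) = (1, 2) again — its k=1 value — and the period has length 2.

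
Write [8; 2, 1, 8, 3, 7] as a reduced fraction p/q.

Fold from the inside: start with 7/1.
  3 + 1/7 = 22/7
  8 + 7/22 = 183/22
  1 + 22/183 = 205/183
  2 + 183/205 = 593/205
  8 + 205/593 = 4949/593

4949/593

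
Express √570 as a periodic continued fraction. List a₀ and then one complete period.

a₀ = ⌊√570⌋ = 23.
With m₀=0, d₀=1 and mₖ₊₁ = dₖaₖ − mₖ, dₖ₊₁ = (n − mₖ₊₁²)/dₖ, aₖ₊₁ = ⌊(a₀+mₖ₊₁)/dₖ₊₁⌋:
  k=1: m=23, d=41, a=1
  k=2: m=18, d=6, a=6
  k=3: m=18, d=41, a=1
  k=4: m=23, d=1, a=46
d=1 and a=2a₀=46 at k=4, so the next step gives (m, d) = (23, 41) again — its k=1 value — and the period has length 4.

[23; 1, 6, 1, 46]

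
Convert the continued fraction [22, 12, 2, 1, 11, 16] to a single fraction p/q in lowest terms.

Fold from the inside: start with 16/1.
  11 + 1/16 = 177/16
  1 + 16/177 = 193/177
  2 + 177/193 = 563/193
  12 + 193/563 = 6949/563
  22 + 563/6949 = 153441/6949

153441/6949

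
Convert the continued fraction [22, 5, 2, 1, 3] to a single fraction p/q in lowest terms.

1309/59

Fold from the inside: start with 3/1.
  1 + 1/3 = 4/3
  2 + 3/4 = 11/4
  5 + 4/11 = 59/11
  22 + 11/59 = 1309/59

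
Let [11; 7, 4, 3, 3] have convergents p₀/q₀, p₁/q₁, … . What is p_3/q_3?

1047/94

Using pₖ = aₖpₖ₋₁ + pₖ₋₂, qₖ = aₖqₖ₋₁ + qₖ₋₂ (with p₋₁=1, p₋₂=0, q₋₁=0, q₋₂=1):
  k=0: a=11, p=11, q=1
  k=1: a=7, p=78, q=7
  k=2: a=4, p=323, q=29
  k=3: a=3, p=1047, q=94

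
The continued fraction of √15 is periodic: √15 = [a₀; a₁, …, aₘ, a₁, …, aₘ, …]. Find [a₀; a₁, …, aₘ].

[3; 1, 6]

a₀ = ⌊√15⌋ = 3.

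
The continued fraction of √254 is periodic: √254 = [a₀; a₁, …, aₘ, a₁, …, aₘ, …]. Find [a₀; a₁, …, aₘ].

[15; 1, 14, 1, 30]

a₀ = ⌊√254⌋ = 15.
With m₀=0, d₀=1 and mₖ₊₁ = dₖaₖ − mₖ, dₖ₊₁ = (n − mₖ₊₁²)/dₖ, aₖ₊₁ = ⌊(a₀+mₖ₊₁)/dₖ₊₁⌋:
  k=1: m=15, d=29, a=1
  k=2: m=14, d=2, a=14
  k=3: m=14, d=29, a=1
  k=4: m=15, d=1, a=30
d=1 and a=2a₀=30 at k=4, so the next step gives (m, d) = (15, 29) again — its k=1 value — and the period has length 4.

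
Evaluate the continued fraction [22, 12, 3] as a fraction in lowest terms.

Fold from the inside: start with 3/1.
  12 + 1/3 = 37/3
  22 + 3/37 = 817/37

817/37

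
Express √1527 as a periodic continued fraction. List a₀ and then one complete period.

[39; 13, 78]

a₀ = ⌊√1527⌋ = 39.
With m₀=0, d₀=1 and mₖ₊₁ = dₖaₖ − mₖ, dₖ₊₁ = (n − mₖ₊₁²)/dₖ, aₖ₊₁ = ⌊(a₀+mₖ₊₁)/dₖ₊₁⌋:
  k=1: m=39, d=6, a=13
  k=2: m=39, d=1, a=78
d=1 and a=2a₀=78 at k=2, so the next step gives (m, d) = (39, 6) again — its k=1 value — and the period has length 2.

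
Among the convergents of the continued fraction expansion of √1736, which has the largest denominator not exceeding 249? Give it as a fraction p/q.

√1736 = [41; 1, 1, 1, 82, …] (period length 4).
Convergents:
  p_0/q_0 = 41/1
  p_1/q_1 = 42/1
  p_2/q_2 = 83/2
  p_3/q_3 = 125/3
  p_4/q_4 = 10333/248
  p_5/q_5 = 10458/251
q_4 = 248 ≤ 249 < 251 = q_5, so the answer is 10333/248.

10333/248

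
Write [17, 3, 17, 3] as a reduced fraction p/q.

Using pₖ = aₖpₖ₋₁ + pₖ₋₂ and qₖ = aₖqₖ₋₁ + qₖ₋₂:
  k=0: a=17, p=17, q=1
  k=1: a=3, p=52, q=3
  k=2: a=17, p=901, q=52
  k=3: a=3, p=2755, q=159

2755/159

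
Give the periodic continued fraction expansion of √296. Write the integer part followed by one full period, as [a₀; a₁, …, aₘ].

a₀ = ⌊√296⌋ = 17.
With m₀=0, d₀=1 and mₖ₊₁ = dₖaₖ − mₖ, dₖ₊₁ = (n − mₖ₊₁²)/dₖ, aₖ₊₁ = ⌊(a₀+mₖ₊₁)/dₖ₊₁⌋:
  k=1: m=17, d=7, a=4
  k=2: m=11, d=25, a=1
  k=3: m=14, d=4, a=7
  k=4: m=14, d=25, a=1
  k=5: m=11, d=7, a=4
  k=6: m=17, d=1, a=34
d=1 and a=2a₀=34 at k=6, so the next step gives (m, d) = (17, 7) again — its k=1 value — and the period has length 6.

[17; 4, 1, 7, 1, 4, 34]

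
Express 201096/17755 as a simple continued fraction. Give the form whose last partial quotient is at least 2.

[11; 3, 15, 6, 3, 1, 4, 3]

201096 = 11·17755 + 5791
17755 = 3·5791 + 382
5791 = 15·382 + 61
382 = 6·61 + 16
61 = 3·16 + 13
16 = 1·13 + 3
13 = 4·3 + 1
3 = 3·1 + 0  (stop)
So 201096/17755 = [11; 3, 15, 6, 3, 1, 4, 3].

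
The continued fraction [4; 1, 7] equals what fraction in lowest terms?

39/8

Using pₖ = aₖpₖ₋₁ + pₖ₋₂ and qₖ = aₖqₖ₋₁ + qₖ₋₂:
  k=0: a=4, p=4, q=1
  k=1: a=1, p=5, q=1
  k=2: a=7, p=39, q=8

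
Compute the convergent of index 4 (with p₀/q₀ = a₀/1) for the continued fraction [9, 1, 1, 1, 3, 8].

106/11

Using pₖ = aₖpₖ₋₁ + pₖ₋₂, qₖ = aₖqₖ₋₁ + qₖ₋₂ (with p₋₁=1, p₋₂=0, q₋₁=0, q₋₂=1):
  k=0: a=9, p=9, q=1
  k=1: a=1, p=10, q=1
  k=2: a=1, p=19, q=2
  k=3: a=1, p=29, q=3
  k=4: a=3, p=106, q=11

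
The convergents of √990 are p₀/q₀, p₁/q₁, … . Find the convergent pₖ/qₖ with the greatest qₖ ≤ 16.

√990 = [31; 2, 6, 2, 62, …] (period length 4).
Convergents:
  p_0/q_0 = 31/1
  p_1/q_1 = 63/2
  p_2/q_2 = 409/13
  p_3/q_3 = 881/28
q_2 = 13 ≤ 16 < 28 = q_3, so the answer is 409/13.

409/13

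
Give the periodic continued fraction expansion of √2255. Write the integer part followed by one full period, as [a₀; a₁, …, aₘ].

[47; 2, 18, 2, 94]

a₀ = ⌊√2255⌋ = 47.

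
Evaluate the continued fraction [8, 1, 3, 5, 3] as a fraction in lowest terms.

Using pₖ = aₖpₖ₋₁ + pₖ₋₂ and qₖ = aₖqₖ₋₁ + qₖ₋₂:
  k=0: a=8, p=8, q=1
  k=1: a=1, p=9, q=1
  k=2: a=3, p=35, q=4
  k=3: a=5, p=184, q=21
  k=4: a=3, p=587, q=67

587/67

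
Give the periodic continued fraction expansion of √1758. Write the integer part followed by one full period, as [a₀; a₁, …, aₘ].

[41; 1, 12, 1, 82]

a₀ = ⌊√1758⌋ = 41.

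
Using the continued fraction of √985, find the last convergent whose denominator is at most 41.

408/13

√985 = [31; 2, 1, 1, 2, 62, …] (period length 5).
Convergents:
  p_0/q_0 = 31/1
  p_1/q_1 = 63/2
  p_2/q_2 = 94/3
  p_3/q_3 = 157/5
  p_4/q_4 = 408/13
  p_5/q_5 = 25453/811
q_4 = 13 ≤ 41 < 811 = q_5, so the answer is 408/13.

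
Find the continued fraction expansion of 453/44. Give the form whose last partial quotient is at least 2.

453 = 10*44 + 13
44 = 3*13 + 5
13 = 2*5 + 3
5 = 1*3 + 2
3 = 1*2 + 1
2 = 2*1 + 0  (stop)
So 453/44 = [10; 3, 2, 1, 1, 2].

[10; 3, 2, 1, 1, 2]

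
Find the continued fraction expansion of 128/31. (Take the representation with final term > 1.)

128 = 4×31 + 4
31 = 7×4 + 3
4 = 1×3 + 1
3 = 3×1 + 0  (stop)
So 128/31 = [4; 7, 1, 3].

[4; 7, 1, 3]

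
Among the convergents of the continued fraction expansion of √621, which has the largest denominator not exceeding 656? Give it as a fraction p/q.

√621 = [24; 1, 11, 2, 11, 1, 48, …] (period length 6).
Convergents:
  p_0/q_0 = 24/1
  p_1/q_1 = 25/1
  p_2/q_2 = 299/12
  p_3/q_3 = 623/25
  p_4/q_4 = 7152/287
  p_5/q_5 = 7775/312
  p_6/q_6 = 380352/15263
q_5 = 312 ≤ 656 < 15263 = q_6, so the answer is 7775/312.

7775/312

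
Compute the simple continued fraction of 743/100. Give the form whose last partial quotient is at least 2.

[7; 2, 3, 14]

743 = 7*100 + 43
100 = 2*43 + 14
43 = 3*14 + 1
14 = 14*1 + 0  (stop)
So 743/100 = [7; 2, 3, 14].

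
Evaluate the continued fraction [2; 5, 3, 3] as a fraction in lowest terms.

116/53

Fold from the inside: start with 3/1.
  3 + 1/3 = 10/3
  5 + 3/10 = 53/10
  2 + 10/53 = 116/53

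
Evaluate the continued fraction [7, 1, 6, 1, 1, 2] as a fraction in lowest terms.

Using pₖ = aₖpₖ₋₁ + pₖ₋₂ and qₖ = aₖqₖ₋₁ + qₖ₋₂:
  k=0: a=7, p=7, q=1
  k=1: a=1, p=8, q=1
  k=2: a=6, p=55, q=7
  k=3: a=1, p=63, q=8
  k=4: a=1, p=118, q=15
  k=5: a=2, p=299, q=38

299/38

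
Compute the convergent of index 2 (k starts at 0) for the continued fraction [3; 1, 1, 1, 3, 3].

7/2

Using pₖ = aₖpₖ₋₁ + pₖ₋₂, qₖ = aₖqₖ₋₁ + qₖ₋₂ (with p₋₁=1, p₋₂=0, q₋₁=0, q₋₂=1):
  k=0: a=3, p=3, q=1
  k=1: a=1, p=4, q=1
  k=2: a=1, p=7, q=2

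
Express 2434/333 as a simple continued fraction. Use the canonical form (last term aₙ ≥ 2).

[7; 3, 4, 3, 2, 3]

2434 = 7·333 + 103
333 = 3·103 + 24
103 = 4·24 + 7
24 = 3·7 + 3
7 = 2·3 + 1
3 = 3·1 + 0  (stop)
So 2434/333 = [7; 3, 4, 3, 2, 3].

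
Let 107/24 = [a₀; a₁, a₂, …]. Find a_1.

2

107 = 4·24 + 11   →  a_0 = 4
24 = 2·11 + 2   →  a_1 = 2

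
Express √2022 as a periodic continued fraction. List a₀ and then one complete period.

a₀ = ⌊√2022⌋ = 44.

[44; 1, 28, 1, 88]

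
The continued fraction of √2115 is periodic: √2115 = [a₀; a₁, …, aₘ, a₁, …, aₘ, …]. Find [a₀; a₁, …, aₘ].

a₀ = ⌊√2115⌋ = 45.
With m₀=0, d₀=1 and mₖ₊₁ = dₖaₖ − mₖ, dₖ₊₁ = (n − mₖ₊₁²)/dₖ, aₖ₊₁ = ⌊(a₀+mₖ₊₁)/dₖ₊₁⌋:
  k=1: m=45, d=90, a=1
  k=2: m=45, d=1, a=90
d=1 and a=2a₀=90 at k=2, so the next step gives (m, d) = (45, 90) again — its k=1 value — and the period has length 2.

[45; 1, 90]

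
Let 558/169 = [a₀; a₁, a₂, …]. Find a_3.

5

558 = 3·169 + 51   →  a_0 = 3
169 = 3·51 + 16   →  a_1 = 3
51 = 3·16 + 3   →  a_2 = 3
16 = 5·3 + 1   →  a_3 = 5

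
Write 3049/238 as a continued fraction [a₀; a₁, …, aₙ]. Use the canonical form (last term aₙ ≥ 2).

[12; 1, 4, 3, 2, 6]

3049 = 12*238 + 193
238 = 1*193 + 45
193 = 4*45 + 13
45 = 3*13 + 6
13 = 2*6 + 1
6 = 6*1 + 0  (stop)
So 3049/238 = [12; 1, 4, 3, 2, 6].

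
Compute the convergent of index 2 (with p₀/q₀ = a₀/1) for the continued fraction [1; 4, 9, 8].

46/37

Using pₖ = aₖpₖ₋₁ + pₖ₋₂, qₖ = aₖqₖ₋₁ + qₖ₋₂ (with p₋₁=1, p₋₂=0, q₋₁=0, q₋₂=1):
  k=0: a=1, p=1, q=1
  k=1: a=4, p=5, q=4
  k=2: a=9, p=46, q=37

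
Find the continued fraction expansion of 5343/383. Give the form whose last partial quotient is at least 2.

[13; 1, 19, 6, 3]

5343 = 13*383 + 364
383 = 1*364 + 19
364 = 19*19 + 3
19 = 6*3 + 1
3 = 3*1 + 0  (stop)
So 5343/383 = [13; 1, 19, 6, 3].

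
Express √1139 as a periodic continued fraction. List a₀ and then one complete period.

[33; 1, 2, 1, 66]

a₀ = ⌊√1139⌋ = 33.
With m₀=0, d₀=1 and mₖ₊₁ = dₖaₖ − mₖ, dₖ₊₁ = (n − mₖ₊₁²)/dₖ, aₖ₊₁ = ⌊(a₀+mₖ₊₁)/dₖ₊₁⌋:
  k=1: m=33, d=50, a=1
  k=2: m=17, d=17, a=2
  k=3: m=17, d=50, a=1
  k=4: m=33, d=1, a=66
d=1 and a=2a₀=66 at k=4, so the next step gives (m, d) = (33, 50) again — its k=1 value — and the period has length 4.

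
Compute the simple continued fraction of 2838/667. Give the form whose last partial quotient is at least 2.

[4; 3, 1, 12, 13]

2838 = 4×667 + 170
667 = 3×170 + 157
170 = 1×157 + 13
157 = 12×13 + 1
13 = 13×1 + 0  (stop)
So 2838/667 = [4; 3, 1, 12, 13].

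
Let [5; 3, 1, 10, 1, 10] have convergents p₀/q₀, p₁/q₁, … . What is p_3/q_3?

Using pₖ = aₖpₖ₋₁ + pₖ₋₂, qₖ = aₖqₖ₋₁ + qₖ₋₂ (with p₋₁=1, p₋₂=0, q₋₁=0, q₋₂=1):
  k=0: a=5, p=5, q=1
  k=1: a=3, p=16, q=3
  k=2: a=1, p=21, q=4
  k=3: a=10, p=226, q=43

226/43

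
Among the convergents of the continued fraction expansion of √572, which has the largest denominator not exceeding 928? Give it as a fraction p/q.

13752/575

√572 = [23; 1, 10, 1, 46, …] (period length 4).
Convergents:
  p_0/q_0 = 23/1
  p_1/q_1 = 24/1
  p_2/q_2 = 263/11
  p_3/q_3 = 287/12
  p_4/q_4 = 13465/563
  p_5/q_5 = 13752/575
  p_6/q_6 = 150985/6313
q_5 = 575 ≤ 928 < 6313 = q_6, so the answer is 13752/575.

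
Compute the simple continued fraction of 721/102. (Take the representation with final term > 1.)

[7; 14, 1, 1, 3]

721 = 7·102 + 7
102 = 14·7 + 4
7 = 1·4 + 3
4 = 1·3 + 1
3 = 3·1 + 0  (stop)
So 721/102 = [7; 14, 1, 1, 3].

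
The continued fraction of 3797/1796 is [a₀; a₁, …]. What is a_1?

3797 = 2·1796 + 205   →  a_0 = 2
1796 = 8·205 + 156   →  a_1 = 8

8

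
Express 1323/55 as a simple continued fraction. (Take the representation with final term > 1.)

1323 = 24×55 + 3
55 = 18×3 + 1
3 = 3×1 + 0  (stop)
So 1323/55 = [24; 18, 3].

[24; 18, 3]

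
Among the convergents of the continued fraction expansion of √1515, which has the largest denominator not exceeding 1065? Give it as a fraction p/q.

√1515 = [38; 1, 11, 1, 76, …] (period length 4).
Convergents:
  p_0/q_0 = 38/1
  p_1/q_1 = 39/1
  p_2/q_2 = 467/12
  p_3/q_3 = 506/13
  p_4/q_4 = 38923/1000
  p_5/q_5 = 39429/1013
  p_6/q_6 = 472642/12143
q_5 = 1013 ≤ 1065 < 12143 = q_6, so the answer is 39429/1013.

39429/1013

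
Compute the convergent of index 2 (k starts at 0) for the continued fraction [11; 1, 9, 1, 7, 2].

119/10

Using pₖ = aₖpₖ₋₁ + pₖ₋₂, qₖ = aₖqₖ₋₁ + qₖ₋₂ (with p₋₁=1, p₋₂=0, q₋₁=0, q₋₂=1):
  k=0: a=11, p=11, q=1
  k=1: a=1, p=12, q=1
  k=2: a=9, p=119, q=10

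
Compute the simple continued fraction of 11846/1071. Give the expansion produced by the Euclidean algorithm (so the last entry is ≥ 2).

[11; 16, 2, 10, 3]

11846 = 11*1071 + 65
1071 = 16*65 + 31
65 = 2*31 + 3
31 = 10*3 + 1
3 = 3*1 + 0  (stop)
So 11846/1071 = [11; 16, 2, 10, 3].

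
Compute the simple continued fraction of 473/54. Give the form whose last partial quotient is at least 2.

[8; 1, 3, 6, 2]

473 = 8*54 + 41
54 = 1*41 + 13
41 = 3*13 + 2
13 = 6*2 + 1
2 = 2*1 + 0  (stop)
So 473/54 = [8; 1, 3, 6, 2].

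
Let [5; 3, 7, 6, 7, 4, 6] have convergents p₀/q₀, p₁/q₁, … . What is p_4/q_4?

Using pₖ = aₖpₖ₋₁ + pₖ₋₂, qₖ = aₖqₖ₋₁ + qₖ₋₂ (with p₋₁=1, p₋₂=0, q₋₁=0, q₋₂=1):
  k=0: a=5, p=5, q=1
  k=1: a=3, p=16, q=3
  k=2: a=7, p=117, q=22
  k=3: a=6, p=718, q=135
  k=4: a=7, p=5143, q=967

5143/967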